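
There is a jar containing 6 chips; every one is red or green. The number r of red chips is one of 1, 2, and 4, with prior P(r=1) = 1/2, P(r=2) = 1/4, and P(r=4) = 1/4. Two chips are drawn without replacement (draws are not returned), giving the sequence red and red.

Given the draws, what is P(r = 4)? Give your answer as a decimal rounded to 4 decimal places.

Compute the likelihood of the observed sequence for each case: P(data | r = 1) = (1/6)(0/5) = 0; P(data | r = 2) = (2/6)(1/5) = 1/15; P(data | r = 4) = (4/6)(3/5) = 2/5.
Multiplying each by its prior: 1/2 · 0 = 0, 1/4 · 1/15 = 1/60, 1/4 · 2/5 = 1/10; these sum to 7/60.
Therefore the posterior P(r = 4 | data) = (1/10) / (7/60) = 6/7.

0.8571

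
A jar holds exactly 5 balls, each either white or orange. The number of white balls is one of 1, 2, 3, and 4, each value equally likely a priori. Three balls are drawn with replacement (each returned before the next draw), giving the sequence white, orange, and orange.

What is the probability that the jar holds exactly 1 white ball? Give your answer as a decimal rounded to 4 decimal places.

0.3200

For each hypothesis, P(data | H) works out to: P(data | r = 1) = (1/5)(4/5)(4/5) = 16/125; P(data | r = 2) = (2/5)(3/5)(3/5) = 18/125; P(data | r = 3) = (3/5)(2/5)(2/5) = 12/125; P(data | r = 4) = (4/5)(1/5)(1/5) = 4/125.
Multiplying each by its prior: 1/4 · 16/125 = 4/125, 1/4 · 18/125 = 9/250, 1/4 · 12/125 = 3/125, 1/4 · 4/125 = 1/125; summing to 1/10.
Hence P(r = 1 | data) = (4/125) / (1/10) = 8/25.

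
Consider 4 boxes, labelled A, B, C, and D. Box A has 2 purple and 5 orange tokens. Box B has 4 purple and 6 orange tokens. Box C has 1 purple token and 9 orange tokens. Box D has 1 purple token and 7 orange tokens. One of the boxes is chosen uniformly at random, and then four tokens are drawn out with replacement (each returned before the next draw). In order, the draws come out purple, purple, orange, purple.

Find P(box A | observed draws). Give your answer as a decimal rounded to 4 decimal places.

Compute the likelihood of the observed sequence for each case: P(data | box A) = (2/7)(2/7)(5/7)(2/7) = 0.01666; P(data | box B) = (4/10)(4/10)(6/10)(4/10) = 0.0384; P(data | box C) = (1/10)(1/10)(9/10)(1/10) = 0.0009; P(data | box D) = (1/8)(1/8)(7/8)(1/8) = 0.001709.
The prior-weighted likelihoods are 1/4 · 0.01666 = 0.0041649, 1/4 · 0.0384 = 0.0096, 1/4 · 0.0009 = 0.000225, 1/4 · 0.001709 = 0.00042725; with total 0.014417.
By Bayes' rule, P(box A | data) = (0.0041649) / (0.014417) = 0.28889.

0.2889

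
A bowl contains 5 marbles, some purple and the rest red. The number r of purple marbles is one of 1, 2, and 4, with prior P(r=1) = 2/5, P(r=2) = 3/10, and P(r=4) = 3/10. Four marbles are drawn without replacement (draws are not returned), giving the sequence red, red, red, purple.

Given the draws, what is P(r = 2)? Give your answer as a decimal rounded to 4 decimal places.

Compute the likelihood of the observed sequence for each case: P(data | r = 1) = (4/5)(3/4)(2/3)(1/2) = 1/5; P(data | r = 2) = (3/5)(2/4)(1/3)(2/2) = 1/10; P(data | r = 4) = (1/5)(0/4) = 0.
Multiplying each by its prior: 2/5 · 1/5 = 2/25, 3/10 · 1/10 = 3/100, 3/10 · 0 = 0; with total 11/100.
Therefore the posterior P(r = 2 | data) = (3/100) / (11/100) = 3/11.

0.2727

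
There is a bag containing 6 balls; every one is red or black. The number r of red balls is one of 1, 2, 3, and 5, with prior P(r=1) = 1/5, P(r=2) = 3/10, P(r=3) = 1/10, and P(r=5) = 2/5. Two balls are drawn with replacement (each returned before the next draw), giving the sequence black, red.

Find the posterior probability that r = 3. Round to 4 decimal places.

The likelihood of the observed sequence under each hypothesis: P(data | r = 1) = (5/6)(1/6) = 5/36; P(data | r = 2) = (4/6)(2/6) = 2/9; P(data | r = 3) = (3/6)(3/6) = 1/4; P(data | r = 5) = (1/6)(5/6) = 5/36.
Weighting by the prior gives 1/5 · 5/36 = 1/36, 3/10 · 2/9 = 1/15, 1/10 · 1/4 = 1/40, 2/5 · 5/36 = 1/18; these sum to 7/40.
By Bayes' rule, P(r = 3 | data) = (1/40) / (7/40) = 1/7.

0.1429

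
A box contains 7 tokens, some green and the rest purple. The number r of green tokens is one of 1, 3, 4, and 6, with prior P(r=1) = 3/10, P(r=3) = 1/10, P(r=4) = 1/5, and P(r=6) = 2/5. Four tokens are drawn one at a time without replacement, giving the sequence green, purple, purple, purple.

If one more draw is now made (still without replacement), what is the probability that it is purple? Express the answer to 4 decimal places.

0.8000

Under each hypothesis, the probability of the observed sequence is: P(data | r = 1) = (1/7)(6/6)(5/5)(4/4) = 1/7; P(data | r = 3) = (3/7)(4/6)(3/5)(2/4) = 3/35; P(data | r = 4) = (4/7)(3/6)(2/5)(1/4) = 1/35; P(data | r = 6) = (6/7)(1/6)(0/5) = 0.
The prior-weighted likelihoods are 3/10 · 1/7 = 3/70, 1/10 · 3/35 = 3/350, 1/5 · 1/35 = 1/175, 2/5 · 0 = 0; these sum to 2/35.
Dividing through by the total gives posterior P(r = 1 | data) = 3/4, P(r = 3 | data) = 3/20, P(r = 4 | data) = 1/10, P(r = 6 | data) = 0.
Averaging over the posterior, P(purple next | data) = (1)(3/4) + (1/3)(3/20) + (0)(1/10) = 4/5.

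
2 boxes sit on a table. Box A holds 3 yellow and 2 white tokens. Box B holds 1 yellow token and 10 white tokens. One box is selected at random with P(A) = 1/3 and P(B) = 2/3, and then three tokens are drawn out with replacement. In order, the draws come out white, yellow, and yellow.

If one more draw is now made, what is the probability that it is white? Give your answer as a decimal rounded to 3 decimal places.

For each hypothesis, P(data | H) works out to: P(data | box A) = (2/5)(3/5)(3/5) = 0.144; P(data | box B) = (10/11)(1/11)(1/11) = 0.0075131.
The prior-weighted likelihoods are 1/3 · 0.144 = 0.048, 2/3 · 0.0075131 = 0.0050088; these sum to 0.053009.
Normalising, the posterior is P(box A | data) = 0.90551, P(box B | data) = 0.094489.
The predictive probability is P(white next | data) = (2/5)(0.90551) + (10/11)(0.094489) = 0.4481.

0.448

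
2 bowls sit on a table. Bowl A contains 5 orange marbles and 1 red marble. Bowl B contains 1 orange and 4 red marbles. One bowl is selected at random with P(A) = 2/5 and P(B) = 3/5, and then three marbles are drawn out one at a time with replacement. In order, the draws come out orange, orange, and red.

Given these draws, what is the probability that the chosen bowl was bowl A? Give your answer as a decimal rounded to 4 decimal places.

0.7069

Compute the likelihood of the observed sequence for each case: P(data | bowl A) = (5/6)(5/6)(1/6) = 0.11574; P(data | bowl B) = (1/5)(1/5)(4/5) = 0.032.
The prior-weighted likelihoods are 2/5 · 0.11574 = 0.046296, 3/5 · 0.032 = 0.0192; these sum to 0.065496.
Therefore the posterior P(bowl A | data) = (0.046296) / (0.065496) = 0.70685.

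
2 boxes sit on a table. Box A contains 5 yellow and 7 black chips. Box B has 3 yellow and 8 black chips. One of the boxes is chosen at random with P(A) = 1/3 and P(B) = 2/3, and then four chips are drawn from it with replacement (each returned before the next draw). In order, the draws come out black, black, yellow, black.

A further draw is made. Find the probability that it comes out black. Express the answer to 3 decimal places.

Compute the likelihood of the observed sequence for each case: P(data | box A) = (7/12)(7/12)(5/12)(7/12) = 0.082706; P(data | box B) = (8/11)(8/11)(3/11)(8/11) = 0.10491.
Weighting by the prior gives 1/3 · 0.082706 = 0.027569, 2/3 · 0.10491 = 0.069941; these sum to 0.097509.
Dividing through by the total gives posterior P(box A | data) = 0.28273, P(box B | data) = 0.71727.
The predictive probability is P(black next | data) = (7/12)(0.28273) + (8/11)(0.71727) = 0.68658.

0.687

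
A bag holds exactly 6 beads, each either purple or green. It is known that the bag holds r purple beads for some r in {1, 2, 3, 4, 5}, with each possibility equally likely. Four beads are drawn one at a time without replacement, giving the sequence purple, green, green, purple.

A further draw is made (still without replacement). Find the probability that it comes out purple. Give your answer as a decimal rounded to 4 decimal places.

0.5000

Compute the likelihood of the observed sequence for each case: P(data | r = 1) = (1/6)(5/5)(4/4)(0/3) = 0; P(data | r = 2) = (2/6)(4/5)(3/4)(1/3) = 1/15; P(data | r = 3) = (3/6)(3/5)(2/4)(2/3) = 1/10; P(data | r = 4) = (4/6)(2/5)(1/4)(3/3) = 1/15; P(data | r = 5) = (5/6)(1/5)(0/4) = 0.
Weighting by the prior gives 1/5 · 0 = 0, 1/5 · 1/15 = 1/75, 1/5 · 1/10 = 1/50, 1/5 · 1/15 = 1/75, 1/5 · 0 = 0; these sum to 7/150.
Dividing through by the total gives posterior P(r = 1 | data) = 0, P(r = 2 | data) = 2/7, P(r = 3 | data) = 3/7, P(r = 4 | data) = 2/7, P(r = 5 | data) = 0.
The predictive probability is P(purple next | data) = (0)(2/7) + (1/2)(3/7) + (1)(2/7) = 1/2.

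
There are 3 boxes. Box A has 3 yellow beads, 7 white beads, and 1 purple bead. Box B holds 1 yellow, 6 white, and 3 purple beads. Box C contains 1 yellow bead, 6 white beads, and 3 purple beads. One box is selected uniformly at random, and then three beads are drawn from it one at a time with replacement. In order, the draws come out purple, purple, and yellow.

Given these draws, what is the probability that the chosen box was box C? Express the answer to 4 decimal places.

Compute the likelihood of the observed sequence for each case: P(data | box A) = (1/11)(1/11)(3/11) = 0.0022539; P(data | box B) = (3/10)(3/10)(1/10) = 0.009; P(data | box C) = (3/10)(3/10)(1/10) = 0.009.
The prior-weighted likelihoods are 1/3 · 0.0022539 = 0.00075131, 1/3 · 0.009 = 0.003, 1/3 · 0.009 = 0.003; summing to 0.0067513.
So P(box C | data) = (0.003) / (0.0067513) = 0.44436.

0.4444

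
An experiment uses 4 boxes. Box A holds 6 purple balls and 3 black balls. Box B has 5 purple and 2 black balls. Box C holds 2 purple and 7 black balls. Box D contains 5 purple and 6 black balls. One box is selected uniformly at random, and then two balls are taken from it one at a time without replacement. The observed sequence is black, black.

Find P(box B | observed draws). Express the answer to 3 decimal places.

Under each hypothesis, the probability of the observed sequence is: P(data | box A) = (3/9)(2/8) = 1/12; P(data | box B) = (2/7)(1/6) = 1/21; P(data | box C) = (7/9)(6/8) = 7/12; P(data | box D) = (6/11)(5/10) = 3/11.
Weighting by the prior gives 1/4 · 1/12 = 1/48, 1/4 · 1/21 = 1/84, 1/4 · 7/12 = 7/48, 1/4 · 3/11 = 3/44; summing to 19/77.
Therefore the posterior P(box B | data) = (1/84) / (19/77) = 11/228.

0.048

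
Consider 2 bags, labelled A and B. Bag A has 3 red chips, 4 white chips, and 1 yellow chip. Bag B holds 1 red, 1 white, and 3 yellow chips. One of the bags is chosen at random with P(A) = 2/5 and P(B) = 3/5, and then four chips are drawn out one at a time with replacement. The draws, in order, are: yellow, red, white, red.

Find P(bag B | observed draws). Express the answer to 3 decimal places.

0.450

For each hypothesis, P(data | H) works out to: P(data | bag A) = (1/8)(3/8)(4/8)(3/8) = 0.0087891; P(data | bag B) = (3/5)(1/5)(1/5)(1/5) = 0.0048.
Multiplying each by its prior: 2/5 · 0.0087891 = 0.0035156, 3/5 · 0.0048 = 0.00288; with total 0.0063956.
Therefore the posterior P(bag B | data) = (0.00288) / (0.0063956) = 0.45031.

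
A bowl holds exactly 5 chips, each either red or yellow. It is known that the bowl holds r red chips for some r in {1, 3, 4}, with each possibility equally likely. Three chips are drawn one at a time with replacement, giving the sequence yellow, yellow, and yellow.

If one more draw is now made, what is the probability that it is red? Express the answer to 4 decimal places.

0.2521

Under each hypothesis, the probability of the observed sequence is: P(data | r = 1) = (4/5)(4/5)(4/5) = 64/125; P(data | r = 3) = (2/5)(2/5)(2/5) = 8/125; P(data | r = 4) = (1/5)(1/5)(1/5) = 1/125.
Multiplying each by its prior: 1/3 · 64/125 = 64/375, 1/3 · 8/125 = 8/375, 1/3 · 1/125 = 1/375; these sum to 73/375.
Normalising, the posterior is P(r = 1 | data) = 64/73, P(r = 3 | data) = 8/73, P(r = 4 | data) = 1/73.
The predictive probability is P(red next | data) = (1/5)(64/73) + (3/5)(8/73) + (4/5)(1/73) = 92/365.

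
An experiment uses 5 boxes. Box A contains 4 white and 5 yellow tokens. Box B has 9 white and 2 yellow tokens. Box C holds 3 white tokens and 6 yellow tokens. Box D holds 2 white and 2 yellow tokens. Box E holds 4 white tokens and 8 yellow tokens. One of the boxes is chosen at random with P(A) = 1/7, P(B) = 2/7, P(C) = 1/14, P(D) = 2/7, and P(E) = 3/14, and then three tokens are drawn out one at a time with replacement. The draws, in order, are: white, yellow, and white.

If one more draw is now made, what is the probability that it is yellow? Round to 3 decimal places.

0.438

Under each hypothesis, the probability of the observed sequence is: P(data | box A) = (4/9)(5/9)(4/9) = 0.10974; P(data | box B) = (9/11)(2/11)(9/11) = 0.12171; P(data | box C) = (3/9)(6/9)(3/9) = 0.074074; P(data | box D) = (2/4)(2/4)(2/4) = 0.125; P(data | box E) = (4/12)(8/12)(4/12) = 0.074074.
Weighting by the prior gives 1/7 · 0.10974 = 0.015677, 2/7 · 0.12171 = 0.034775, 1/14 · 0.074074 = 0.005291, 2/7 · 0.125 = 0.035714, 3/14 · 0.074074 = 0.015873; summing to 0.10733.
The posterior is then P(box A | data) = 0.14606, P(box B | data) = 0.324, P(box C | data) = 0.049296, P(box D | data) = 0.33275, P(box E | data) = 0.14789.
Averaging over the posterior, P(yellow next | data) = (5/9)(0.14606) + (2/11)(0.324) + (2/3)(0.049296) + (1/2)(0.33275) + (2/3)(0.14789) = 0.43789.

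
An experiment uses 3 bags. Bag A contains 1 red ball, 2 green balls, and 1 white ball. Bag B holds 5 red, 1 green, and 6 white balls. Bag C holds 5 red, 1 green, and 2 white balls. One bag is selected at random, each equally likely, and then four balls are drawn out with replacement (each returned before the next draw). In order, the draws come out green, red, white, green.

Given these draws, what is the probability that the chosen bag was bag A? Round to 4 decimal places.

0.8007

For each hypothesis, P(data | H) works out to: P(data | bag A) = (2/4)(1/4)(1/4)(2/4) = 0.015625; P(data | bag B) = (1/12)(5/12)(6/12)(1/12) = 0.0014468; P(data | bag C) = (1/8)(5/8)(2/8)(1/8) = 0.0024414.
Multiplying each by its prior: 1/3 · 0.015625 = 0.0052083, 1/3 · 0.0014468 = 0.00048225, 1/3 · 0.0024414 = 0.0008138; these sum to 0.0065044.
So P(bag A | data) = (0.0052083) / (0.0065044) = 0.80074.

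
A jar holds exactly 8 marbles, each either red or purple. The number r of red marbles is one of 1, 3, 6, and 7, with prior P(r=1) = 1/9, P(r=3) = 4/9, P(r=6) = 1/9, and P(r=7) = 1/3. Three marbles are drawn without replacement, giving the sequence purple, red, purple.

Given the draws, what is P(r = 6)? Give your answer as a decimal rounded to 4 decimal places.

0.0408

For each hypothesis, P(data | H) works out to: P(data | r = 1) = (7/8)(1/7)(6/6) = 1/8; P(data | r = 3) = (5/8)(3/7)(4/6) = 5/28; P(data | r = 6) = (2/8)(6/7)(1/6) = 1/28; P(data | r = 7) = (1/8)(7/7)(0/6) = 0.
The prior-weighted likelihoods are 1/9 · 1/8 = 1/72, 4/9 · 5/28 = 5/63, 1/9 · 1/28 = 1/252, 1/3 · 0 = 0; summing to 7/72.
By Bayes' rule, P(r = 6 | data) = (1/252) / (7/72) = 2/49.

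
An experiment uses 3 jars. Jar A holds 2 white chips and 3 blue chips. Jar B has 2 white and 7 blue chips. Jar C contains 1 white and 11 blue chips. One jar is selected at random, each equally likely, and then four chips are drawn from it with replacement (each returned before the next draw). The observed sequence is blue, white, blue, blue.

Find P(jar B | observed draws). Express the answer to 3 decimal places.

0.410

Compute the likelihood of the observed sequence for each case: P(data | jar A) = (3/5)(2/5)(3/5)(3/5) = 0.0864; P(data | jar B) = (7/9)(2/9)(7/9)(7/9) = 0.10456; P(data | jar C) = (11/12)(1/12)(11/12)(11/12) = 0.064188.
The prior-weighted likelihoods are 1/3 · 0.0864 = 0.0288, 1/3 · 0.10456 = 0.034852, 1/3 · 0.064188 = 0.021396; summing to 0.085048.
Hence P(jar B | data) = (0.034852) / (0.085048) = 0.4098.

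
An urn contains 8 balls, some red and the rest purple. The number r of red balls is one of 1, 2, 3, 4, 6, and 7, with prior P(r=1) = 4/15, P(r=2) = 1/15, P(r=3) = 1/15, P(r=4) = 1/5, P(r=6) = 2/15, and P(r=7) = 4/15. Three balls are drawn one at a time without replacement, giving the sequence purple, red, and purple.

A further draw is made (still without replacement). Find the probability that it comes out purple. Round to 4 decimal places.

Under each hypothesis, the probability of the observed sequence is: P(data | r = 1) = (7/8)(1/7)(6/6) = 1/8; P(data | r = 2) = (6/8)(2/7)(5/6) = 5/28; P(data | r = 3) = (5/8)(3/7)(4/6) = 5/28; P(data | r = 4) = (4/8)(4/7)(3/6) = 1/7; P(data | r = 6) = (2/8)(6/7)(1/6) = 1/28; P(data | r = 7) = (1/8)(7/7)(0/6) = 0.
The prior-weighted likelihoods are 4/15 · 1/8 = 1/30, 1/15 · 5/28 = 1/84, 1/15 · 5/28 = 1/84, 1/5 · 1/7 = 1/35, 2/15 · 1/28 = 1/210, 4/15 · 0 = 0; these sum to 19/210.
The posterior is then P(r = 1 | data) = 7/19, P(r = 2 | data) = 5/38, P(r = 3 | data) = 5/38, P(r = 4 | data) = 6/19, P(r = 6 | data) = 1/19, P(r = 7 | data) = 0.
Averaging over the posterior, P(purple next | data) = (1)(7/19) + (4/5)(5/38) + (3/5)(5/38) + (2/5)(6/19) + (0)(1/19) = 129/190.

0.6789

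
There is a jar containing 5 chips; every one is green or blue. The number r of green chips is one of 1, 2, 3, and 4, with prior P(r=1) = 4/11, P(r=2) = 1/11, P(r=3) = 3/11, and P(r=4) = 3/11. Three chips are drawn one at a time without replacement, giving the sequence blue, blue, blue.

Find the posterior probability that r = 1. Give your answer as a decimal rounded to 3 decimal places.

The likelihood of the observed sequence under each hypothesis: P(data | r = 1) = (4/5)(3/4)(2/3) = 2/5; P(data | r = 2) = (3/5)(2/4)(1/3) = 1/10; P(data | r = 3) = (2/5)(1/4)(0/3) = 0; P(data | r = 4) = (1/5)(0/4) = 0.
Multiplying each by its prior: 4/11 · 2/5 = 8/55, 1/11 · 1/10 = 1/110, 3/11 · 0 = 0, 3/11 · 0 = 0; summing to 17/110.
Therefore the posterior P(r = 1 | data) = (8/55) / (17/110) = 16/17.

0.941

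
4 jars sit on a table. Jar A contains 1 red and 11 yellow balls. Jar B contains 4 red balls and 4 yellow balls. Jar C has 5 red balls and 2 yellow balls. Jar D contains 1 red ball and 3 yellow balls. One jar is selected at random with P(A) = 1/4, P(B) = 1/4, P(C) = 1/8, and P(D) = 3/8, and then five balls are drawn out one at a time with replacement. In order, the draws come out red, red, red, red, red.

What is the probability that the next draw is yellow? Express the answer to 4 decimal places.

0.3444

The likelihood of the observed sequence under each hypothesis: P(data | jar A) = (1/12)(1/12)(1/12)(1/12)(1/12) = 4.0188e-06; P(data | jar B) = (4/8)(4/8)(4/8)(4/8)(4/8) = 0.03125; P(data | jar C) = (5/7)(5/7)(5/7)(5/7)(5/7) = 0.18593; P(data | jar D) = (1/4)(1/4)(1/4)(1/4)(1/4) = 0.00097656.
Weighting by the prior gives 1/4 · 4.0188e-06 = 1.0047e-06, 1/4 · 0.03125 = 0.0078125, 1/8 · 0.18593 = 0.023242, 3/8 · 0.00097656 = 0.00036621; with total 0.031422.
Normalising, the posterior is P(jar A | data) = 3.1975e-05, P(jar B | data) = 0.24864, P(jar C | data) = 0.73968, P(jar D | data) = 0.011655.
So P(yellow next | data) = Σ P(yellow next | H) P(H | data) = (11/12)(3.1975e-05) + (1/2)(0.24864) + (2/7)(0.73968) + (3/4)(0.011655) = 0.34442.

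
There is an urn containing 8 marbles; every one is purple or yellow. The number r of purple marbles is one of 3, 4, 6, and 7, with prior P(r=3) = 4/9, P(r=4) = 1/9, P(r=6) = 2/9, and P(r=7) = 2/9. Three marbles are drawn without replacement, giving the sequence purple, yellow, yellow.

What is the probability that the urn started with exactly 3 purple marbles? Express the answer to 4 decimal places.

For each hypothesis, P(data | H) works out to: P(data | r = 3) = (3/8)(5/7)(4/6) = 5/28; P(data | r = 4) = (4/8)(4/7)(3/6) = 1/7; P(data | r = 6) = (6/8)(2/7)(1/6) = 1/28; P(data | r = 7) = (7/8)(1/7)(0/6) = 0.
The prior-weighted likelihoods are 4/9 · 5/28 = 5/63, 1/9 · 1/7 = 1/63, 2/9 · 1/28 = 1/126, 2/9 · 0 = 0; these sum to 13/126.
Therefore the posterior P(r = 3 | data) = (5/63) / (13/126) = 10/13.

0.7692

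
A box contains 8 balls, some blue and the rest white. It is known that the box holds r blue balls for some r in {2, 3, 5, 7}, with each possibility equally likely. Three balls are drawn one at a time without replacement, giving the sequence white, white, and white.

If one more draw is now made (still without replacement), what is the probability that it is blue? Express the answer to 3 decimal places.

Compute the likelihood of the observed sequence for each case: P(data | r = 2) = (6/8)(5/7)(4/6) = 5/14; P(data | r = 3) = (5/8)(4/7)(3/6) = 5/28; P(data | r = 5) = (3/8)(2/7)(1/6) = 1/56; P(data | r = 7) = (1/8)(0/7) = 0.
Multiplying each by its prior: 1/4 · 5/14 = 5/56, 1/4 · 5/28 = 5/112, 1/4 · 1/56 = 1/224, 1/4 · 0 = 0; these sum to 31/224.
The posterior is then P(r = 2 | data) = 20/31, P(r = 3 | data) = 10/31, P(r = 5 | data) = 1/31, P(r = 7 | data) = 0.
The predictive probability is P(blue next | data) = (2/5)(20/31) + (3/5)(10/31) + (1)(1/31) = 15/31.

0.484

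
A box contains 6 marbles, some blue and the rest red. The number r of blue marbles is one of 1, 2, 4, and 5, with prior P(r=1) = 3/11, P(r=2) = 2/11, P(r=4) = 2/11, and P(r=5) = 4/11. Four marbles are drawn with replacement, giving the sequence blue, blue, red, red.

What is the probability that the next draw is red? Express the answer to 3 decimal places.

0.481

For each hypothesis, P(data | H) works out to: P(data | r = 1) = (1/6)(1/6)(5/6)(5/6) = 0.01929; P(data | r = 2) = (2/6)(2/6)(4/6)(4/6) = 0.049383; P(data | r = 4) = (4/6)(4/6)(2/6)(2/6) = 0.049383; P(data | r = 5) = (5/6)(5/6)(1/6)(1/6) = 0.01929.
The prior-weighted likelihoods are 3/11 · 0.01929 = 0.0052609, 2/11 · 0.049383 = 0.0089787, 2/11 · 0.049383 = 0.0089787, 4/11 · 0.01929 = 0.0070146; summing to 0.030233.
The posterior is then P(r = 1 | data) = 0.17401, P(r = 2 | data) = 0.29698, P(r = 4 | data) = 0.29698, P(r = 5 | data) = 0.23202.
So P(red next | data) = Σ P(red next | H) P(H | data) = (5/6)(0.17401) + (2/3)(0.29698) + (1/3)(0.29698) + (1/6)(0.23202) = 0.48067.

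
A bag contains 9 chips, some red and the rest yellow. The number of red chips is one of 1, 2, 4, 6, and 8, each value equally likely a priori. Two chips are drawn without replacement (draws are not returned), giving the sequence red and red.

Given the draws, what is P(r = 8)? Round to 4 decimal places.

Under each hypothesis, the probability of the observed sequence is: P(data | r = 1) = (1/9)(0/8) = 0; P(data | r = 2) = (2/9)(1/8) = 1/36; P(data | r = 4) = (4/9)(3/8) = 1/6; P(data | r = 6) = (6/9)(5/8) = 5/12; P(data | r = 8) = (8/9)(7/8) = 7/9.
Weighting by the prior gives 1/5 · 0 = 0, 1/5 · 1/36 = 1/180, 1/5 · 1/6 = 1/30, 1/5 · 5/12 = 1/12, 1/5 · 7/9 = 7/45; summing to 5/18.
So P(r = 8 | data) = (7/45) / (5/18) = 14/25.

0.5600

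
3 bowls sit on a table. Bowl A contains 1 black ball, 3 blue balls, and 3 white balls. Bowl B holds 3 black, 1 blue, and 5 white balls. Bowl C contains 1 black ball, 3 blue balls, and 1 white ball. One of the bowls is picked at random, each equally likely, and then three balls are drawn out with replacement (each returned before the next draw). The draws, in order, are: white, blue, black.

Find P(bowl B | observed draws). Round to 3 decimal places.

0.291

For each hypothesis, P(data | H) works out to: P(data | bowl A) = (3/7)(3/7)(1/7) = 0.026239; P(data | bowl B) = (5/9)(1/9)(3/9) = 0.020576; P(data | bowl C) = (1/5)(3/5)(1/5) = 0.024.
Weighting by the prior gives 1/3 · 0.026239 = 0.0087464, 1/3 · 0.020576 = 0.0068587, 1/3 · 0.024 = 0.008; with total 0.023605.
Hence P(bowl B | data) = (0.0068587) / (0.023605) = 0.29056.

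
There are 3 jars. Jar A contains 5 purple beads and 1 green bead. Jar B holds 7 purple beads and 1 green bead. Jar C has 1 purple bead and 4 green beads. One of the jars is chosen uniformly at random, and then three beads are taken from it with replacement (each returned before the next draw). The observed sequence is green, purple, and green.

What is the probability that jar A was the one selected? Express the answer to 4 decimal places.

Compute the likelihood of the observed sequence for each case: P(data | jar A) = (1/6)(5/6)(1/6) = 0.023148; P(data | jar B) = (1/8)(7/8)(1/8) = 0.013672; P(data | jar C) = (4/5)(1/5)(4/5) = 0.128.
Weighting by the prior gives 1/3 · 0.023148 = 0.007716, 1/3 · 0.013672 = 0.0045573, 1/3 · 0.128 = 0.042667; with total 0.05494.
Hence P(jar A | data) = (0.007716) / (0.05494) = 0.14044.

0.1404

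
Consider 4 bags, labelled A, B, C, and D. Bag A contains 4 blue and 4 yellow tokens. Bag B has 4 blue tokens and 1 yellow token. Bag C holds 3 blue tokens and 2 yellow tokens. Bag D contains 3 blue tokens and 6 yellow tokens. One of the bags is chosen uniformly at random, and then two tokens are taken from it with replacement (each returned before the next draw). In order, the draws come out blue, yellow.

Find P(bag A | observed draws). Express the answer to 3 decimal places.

0.287

The likelihood of the observed sequence under each hypothesis: P(data | bag A) = (4/8)(4/8) = 1/4; P(data | bag B) = (4/5)(1/5) = 4/25; P(data | bag C) = (3/5)(2/5) = 6/25; P(data | bag D) = (3/9)(6/9) = 2/9.
Weighting by the prior gives 1/4 · 1/4 = 1/16, 1/4 · 4/25 = 1/25, 1/4 · 6/25 = 3/50, 1/4 · 2/9 = 1/18; summing to 157/720.
Therefore the posterior P(bag A | data) = (1/16) / (157/720) = 45/157.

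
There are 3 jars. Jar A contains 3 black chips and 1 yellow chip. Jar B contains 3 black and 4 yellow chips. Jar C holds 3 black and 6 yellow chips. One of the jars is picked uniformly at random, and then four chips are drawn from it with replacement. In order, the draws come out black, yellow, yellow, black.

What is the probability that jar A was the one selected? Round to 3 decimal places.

The likelihood of the observed sequence under each hypothesis: P(data | jar A) = (3/4)(1/4)(1/4)(3/4) = 0.035156; P(data | jar B) = (3/7)(4/7)(4/7)(3/7) = 0.059975; P(data | jar C) = (3/9)(6/9)(6/9)(3/9) = 0.049383.
Multiplying each by its prior: 1/3 · 0.035156 = 0.011719, 1/3 · 0.059975 = 0.019992, 1/3 · 0.049383 = 0.016461; with total 0.048171.
Hence P(jar A | data) = (0.011719) / (0.048171) = 0.24327.

0.243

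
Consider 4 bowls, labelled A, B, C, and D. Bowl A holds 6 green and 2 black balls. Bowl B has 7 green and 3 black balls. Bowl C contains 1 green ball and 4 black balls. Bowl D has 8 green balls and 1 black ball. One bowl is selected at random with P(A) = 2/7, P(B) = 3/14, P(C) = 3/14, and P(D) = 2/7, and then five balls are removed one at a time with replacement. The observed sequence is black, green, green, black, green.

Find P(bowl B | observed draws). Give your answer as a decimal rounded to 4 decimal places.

0.3732

Under each hypothesis, the probability of the observed sequence is: P(data | bowl A) = (2/8)(6/8)(6/8)(2/8)(6/8) = 0.026367; P(data | bowl B) = (3/10)(7/10)(7/10)(3/10)(7/10) = 0.03087; P(data | bowl C) = (4/5)(1/5)(1/5)(4/5)(1/5) = 0.00512; P(data | bowl D) = (1/9)(8/9)(8/9)(1/9)(8/9) = 0.0086708.
Multiplying each by its prior: 2/7 · 0.026367 = 0.0075335, 3/14 · 0.03087 = 0.006615, 3/14 · 0.00512 = 0.0010971, 2/7 · 0.0086708 = 0.0024774; these sum to 0.017723.
Therefore the posterior P(bowl B | data) = (0.006615) / (0.017723) = 0.37324.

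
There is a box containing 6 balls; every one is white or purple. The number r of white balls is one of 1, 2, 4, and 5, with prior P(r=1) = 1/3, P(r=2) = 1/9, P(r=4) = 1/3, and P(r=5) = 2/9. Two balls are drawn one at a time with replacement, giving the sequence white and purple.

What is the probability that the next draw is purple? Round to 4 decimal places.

0.4825

The likelihood of the observed sequence under each hypothesis: P(data | r = 1) = (1/6)(5/6) = 5/36; P(data | r = 2) = (2/6)(4/6) = 2/9; P(data | r = 4) = (4/6)(2/6) = 2/9; P(data | r = 5) = (5/6)(1/6) = 5/36.
Weighting by the prior gives 1/3 · 5/36 = 5/108, 1/9 · 2/9 = 2/81, 1/3 · 2/9 = 2/27, 2/9 · 5/36 = 5/162; summing to 19/108.
Normalising, the posterior is P(r = 1 | data) = 5/19, P(r = 2 | data) = 8/57, P(r = 4 | data) = 8/19, P(r = 5 | data) = 10/57.
So P(purple next | data) = Σ P(purple next | H) P(H | data) = (5/6)(5/19) + (2/3)(8/57) + (1/3)(8/19) + (1/6)(10/57) = 55/114.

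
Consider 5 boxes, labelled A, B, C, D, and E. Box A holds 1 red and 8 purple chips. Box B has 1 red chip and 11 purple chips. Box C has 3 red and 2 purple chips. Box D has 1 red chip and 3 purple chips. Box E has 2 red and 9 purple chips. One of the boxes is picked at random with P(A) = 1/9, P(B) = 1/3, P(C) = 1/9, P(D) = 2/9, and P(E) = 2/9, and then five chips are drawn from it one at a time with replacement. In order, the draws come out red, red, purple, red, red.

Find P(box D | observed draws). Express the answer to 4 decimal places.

0.0981

For each hypothesis, P(data | H) works out to: P(data | box A) = (1/9)(1/9)(8/9)(1/9)(1/9) = 0.00013548; P(data | box B) = (1/12)(1/12)(11/12)(1/12)(1/12) = 4.4207e-05; P(data | box C) = (3/5)(3/5)(2/5)(3/5)(3/5) = 0.05184; P(data | box D) = (1/4)(1/4)(3/4)(1/4)(1/4) = 0.0029297; P(data | box E) = (2/11)(2/11)(9/11)(2/11)(2/11) = 0.00089413.
Weighting by the prior gives 1/9 · 0.00013548 = 1.5053e-05, 1/3 · 4.4207e-05 = 1.4736e-05, 1/9 · 0.05184 = 0.00576, 2/9 · 0.0029297 = 0.00065104, 2/9 · 0.00089413 = 0.00019869; these sum to 0.0066395.
So P(box D | data) = (0.00065104) / (0.0066395) = 0.098055.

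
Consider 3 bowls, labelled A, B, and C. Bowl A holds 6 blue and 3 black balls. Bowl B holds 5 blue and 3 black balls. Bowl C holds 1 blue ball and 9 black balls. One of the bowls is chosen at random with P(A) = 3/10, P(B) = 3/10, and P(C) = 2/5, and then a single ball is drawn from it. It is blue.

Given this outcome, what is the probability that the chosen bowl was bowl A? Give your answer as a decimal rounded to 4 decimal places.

For each hypothesis, P(data | H) works out to: P(data | bowl A) = (6/9) = 2/3; P(data | bowl B) = (5/8) = 5/8; P(data | bowl C) = (1/10) = 1/10.
Weighting by the prior gives 3/10 · 2/3 = 1/5, 3/10 · 5/8 = 3/16, 2/5 · 1/10 = 1/25; these sum to 171/400.
So P(bowl A | data) = (1/5) / (171/400) = 80/171.

0.4678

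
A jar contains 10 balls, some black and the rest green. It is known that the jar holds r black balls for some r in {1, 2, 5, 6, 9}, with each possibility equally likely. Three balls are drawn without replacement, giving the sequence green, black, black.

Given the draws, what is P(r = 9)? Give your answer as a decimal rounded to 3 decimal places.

The likelihood of the observed sequence under each hypothesis: P(data | r = 1) = (9/10)(1/9)(0/8) = 0; P(data | r = 2) = (8/10)(2/9)(1/8) = 1/45; P(data | r = 5) = (5/10)(5/9)(4/8) = 5/36; P(data | r = 6) = (4/10)(6/9)(5/8) = 1/6; P(data | r = 9) = (1/10)(9/9)(8/8) = 1/10.
Weighting by the prior gives 1/5 · 0 = 0, 1/5 · 1/45 = 1/225, 1/5 · 5/36 = 1/36, 1/5 · 1/6 = 1/30, 1/5 · 1/10 = 1/50; summing to 77/900.
Therefore the posterior P(r = 9 | data) = (1/50) / (77/900) = 18/77.

0.234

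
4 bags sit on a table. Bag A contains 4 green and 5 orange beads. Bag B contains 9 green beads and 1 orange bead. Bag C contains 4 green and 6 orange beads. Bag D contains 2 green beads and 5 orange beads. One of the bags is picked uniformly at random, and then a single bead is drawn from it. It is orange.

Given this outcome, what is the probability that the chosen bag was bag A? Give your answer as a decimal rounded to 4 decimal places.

For each hypothesis, P(data | H) works out to: P(data | bag A) = (5/9) = 0.55556; P(data | bag B) = (1/10) = 0.1; P(data | bag C) = (6/10) = 0.6; P(data | bag D) = (5/7) = 0.71429.
Multiplying each by its prior: 1/4 · 0.55556 = 0.13889, 1/4 · 0.1 = 0.025, 1/4 · 0.6 = 0.15, 1/4 · 0.71429 = 0.17857; summing to 0.49246.
Therefore the posterior P(bag A | data) = (0.13889) / (0.49246) = 0.28203.

0.2820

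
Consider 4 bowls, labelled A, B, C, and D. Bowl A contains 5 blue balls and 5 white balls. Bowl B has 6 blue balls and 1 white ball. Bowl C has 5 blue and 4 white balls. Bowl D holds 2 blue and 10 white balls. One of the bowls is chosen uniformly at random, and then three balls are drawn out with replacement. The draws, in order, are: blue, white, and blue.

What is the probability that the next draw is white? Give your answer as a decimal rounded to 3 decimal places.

Under each hypothesis, the probability of the observed sequence is: P(data | bowl A) = (5/10)(5/10)(5/10) = 0.125; P(data | bowl B) = (6/7)(1/7)(6/7) = 0.10496; P(data | bowl C) = (5/9)(4/9)(5/9) = 0.13717; P(data | bowl D) = (2/12)(10/12)(2/12) = 0.023148.
The prior-weighted likelihoods are 1/4 · 0.125 = 0.03125, 1/4 · 0.10496 = 0.026239, 1/4 · 0.13717 = 0.034294, 1/4 · 0.023148 = 0.005787; these sum to 0.09757.
Normalising, the posterior is P(bowl A | data) = 0.32028, P(bowl B | data) = 0.26893, P(bowl C | data) = 0.35148, P(bowl D | data) = 0.059312.
The predictive probability is P(white next | data) = (1/2)(0.32028) + (1/7)(0.26893) + (4/9)(0.35148) + (5/6)(0.059312) = 0.4042.

0.404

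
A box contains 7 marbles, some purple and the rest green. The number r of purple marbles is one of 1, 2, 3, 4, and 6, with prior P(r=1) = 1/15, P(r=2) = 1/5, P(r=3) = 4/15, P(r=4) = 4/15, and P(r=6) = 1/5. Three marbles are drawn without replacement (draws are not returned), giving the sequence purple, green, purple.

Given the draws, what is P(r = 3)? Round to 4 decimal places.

0.2667

Under each hypothesis, the probability of the observed sequence is: P(data | r = 1) = (1/7)(6/6)(0/5) = 0; P(data | r = 2) = (2/7)(5/6)(1/5) = 1/21; P(data | r = 3) = (3/7)(4/6)(2/5) = 4/35; P(data | r = 4) = (4/7)(3/6)(3/5) = 6/35; P(data | r = 6) = (6/7)(1/6)(5/5) = 1/7.
The prior-weighted likelihoods are 1/15 · 0 = 0, 1/5 · 1/21 = 1/105, 4/15 · 4/35 = 16/525, 4/15 · 6/35 = 8/175, 1/5 · 1/7 = 1/35; with total 4/35.
Therefore the posterior P(r = 3 | data) = (16/525) / (4/35) = 4/15.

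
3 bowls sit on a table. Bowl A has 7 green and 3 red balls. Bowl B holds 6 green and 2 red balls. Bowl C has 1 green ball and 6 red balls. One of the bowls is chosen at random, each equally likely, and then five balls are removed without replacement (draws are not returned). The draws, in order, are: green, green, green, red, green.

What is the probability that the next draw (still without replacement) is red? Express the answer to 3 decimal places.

0.363

Compute the likelihood of the observed sequence for each case: P(data | bowl A) = (7/10)(6/9)(5/8)(3/7)(4/6) = 1/12; P(data | bowl B) = (6/8)(5/7)(4/6)(2/5)(3/4) = 3/28; P(data | bowl C) = (1/7)(0/6) = 0.
Multiplying each by its prior: 1/3 · 1/12 = 1/36, 1/3 · 3/28 = 1/28, 1/3 · 0 = 0; these sum to 4/63.
The posterior is then P(bowl A | data) = 7/16, P(bowl B | data) = 9/16, P(bowl C | data) = 0.
The predictive probability is P(red next | data) = (2/5)(7/16) + (1/3)(9/16) = 29/80.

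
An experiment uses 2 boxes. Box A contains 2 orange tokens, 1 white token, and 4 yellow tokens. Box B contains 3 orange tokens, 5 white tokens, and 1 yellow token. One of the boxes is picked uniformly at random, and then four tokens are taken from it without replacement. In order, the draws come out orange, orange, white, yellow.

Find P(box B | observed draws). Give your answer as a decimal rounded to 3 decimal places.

Compute the likelihood of the observed sequence for each case: P(data | box A) = (2/7)(1/6)(1/5)(4/4) = 0.0095238; P(data | box B) = (3/9)(2/8)(5/7)(1/6) = 0.0099206.
The prior-weighted likelihoods are 1/2 · 0.0095238 = 0.0047619, 1/2 · 0.0099206 = 0.0049603; with total 0.0097222.
By Bayes' rule, P(box B | data) = (0.0049603) / (0.0097222) = 0.5102.

0.510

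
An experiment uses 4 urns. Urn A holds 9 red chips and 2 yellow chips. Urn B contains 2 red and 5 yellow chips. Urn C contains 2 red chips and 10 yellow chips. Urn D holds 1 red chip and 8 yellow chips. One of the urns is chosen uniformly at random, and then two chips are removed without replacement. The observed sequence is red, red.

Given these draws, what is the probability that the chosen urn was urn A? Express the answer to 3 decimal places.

0.912

Under each hypothesis, the probability of the observed sequence is: P(data | urn A) = (9/11)(8/10) = 0.65455; P(data | urn B) = (2/7)(1/6) = 0.047619; P(data | urn C) = (2/12)(1/11) = 0.015152; P(data | urn D) = (1/9)(0/8) = 0.
Multiplying each by its prior: 1/4 · 0.65455 = 0.16364, 1/4 · 0.047619 = 0.011905, 1/4 · 0.015152 = 0.0037879, 1/4 · 0 = 0; summing to 0.17933.
So P(urn A | data) = (0.16364) / (0.17933) = 0.91249.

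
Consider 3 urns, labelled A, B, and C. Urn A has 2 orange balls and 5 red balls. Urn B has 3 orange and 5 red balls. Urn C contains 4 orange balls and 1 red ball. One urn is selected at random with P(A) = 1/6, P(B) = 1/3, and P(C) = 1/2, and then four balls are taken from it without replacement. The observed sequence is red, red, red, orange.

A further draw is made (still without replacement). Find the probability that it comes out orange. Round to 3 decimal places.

0.433

The likelihood of the observed sequence under each hypothesis: P(data | urn A) = (5/7)(4/6)(3/5)(2/4) = 1/7; P(data | urn B) = (5/8)(4/7)(3/6)(3/5) = 3/28; P(data | urn C) = (1/5)(0/4) = 0.
The prior-weighted likelihoods are 1/6 · 1/7 = 1/42, 1/3 · 3/28 = 1/28, 1/2 · 0 = 0; these sum to 5/84.
Dividing through by the total gives posterior P(urn A | data) = 2/5, P(urn B | data) = 3/5, P(urn C | data) = 0.
Averaging over the posterior, P(orange next | data) = (1/3)(2/5) + (1/2)(3/5) = 13/30.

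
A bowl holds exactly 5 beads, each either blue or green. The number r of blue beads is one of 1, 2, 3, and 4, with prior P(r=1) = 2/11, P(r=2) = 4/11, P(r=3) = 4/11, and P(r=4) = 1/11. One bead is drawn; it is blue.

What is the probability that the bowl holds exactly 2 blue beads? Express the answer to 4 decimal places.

The likelihood of this draw under each hypothesis: P(data | r = 1) = (1/5) = 1/5; P(data | r = 2) = (2/5) = 2/5; P(data | r = 3) = (3/5) = 3/5; P(data | r = 4) = (4/5) = 4/5.
Weighting by the prior gives 2/11 · 1/5 = 2/55, 4/11 · 2/5 = 8/55, 4/11 · 3/5 = 12/55, 1/11 · 4/5 = 4/55; with total 26/55.
Therefore the posterior P(r = 2 | data) = (8/55) / (26/55) = 4/13.

0.3077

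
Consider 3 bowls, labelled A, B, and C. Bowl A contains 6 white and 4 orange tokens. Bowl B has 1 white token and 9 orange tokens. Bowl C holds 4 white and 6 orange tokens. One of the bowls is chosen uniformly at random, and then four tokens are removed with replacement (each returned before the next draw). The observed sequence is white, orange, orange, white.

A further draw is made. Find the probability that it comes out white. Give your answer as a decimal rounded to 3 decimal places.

Compute the likelihood of the observed sequence for each case: P(data | bowl A) = (6/10)(4/10)(4/10)(6/10) = 0.0576; P(data | bowl B) = (1/10)(9/10)(9/10)(1/10) = 0.0081; P(data | bowl C) = (4/10)(6/10)(6/10)(4/10) = 0.0576.
Multiplying each by its prior: 1/3 · 0.0576 = 0.0192, 1/3 · 0.0081 = 0.0027, 1/3 · 0.0576 = 0.0192; these sum to 0.0411.
The posterior is then P(bowl A | data) = 0.46715, P(bowl B | data) = 0.065693, P(bowl C | data) = 0.46715.
So P(white next | data) = Σ P(white next | H) P(H | data) = (3/5)(0.46715) + (1/10)(0.065693) + (2/5)(0.46715) = 0.47372.

0.474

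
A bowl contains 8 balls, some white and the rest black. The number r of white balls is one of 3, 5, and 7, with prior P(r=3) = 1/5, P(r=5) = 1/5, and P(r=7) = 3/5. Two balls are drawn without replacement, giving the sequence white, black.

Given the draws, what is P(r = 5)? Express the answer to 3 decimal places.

0.294

Under each hypothesis, the probability of the observed sequence is: P(data | r = 3) = (3/8)(5/7) = 15/56; P(data | r = 5) = (5/8)(3/7) = 15/56; P(data | r = 7) = (7/8)(1/7) = 1/8.
Weighting by the prior gives 1/5 · 15/56 = 3/56, 1/5 · 15/56 = 3/56, 3/5 · 1/8 = 3/40; with total 51/280.
So P(r = 5 | data) = (3/56) / (51/280) = 5/17.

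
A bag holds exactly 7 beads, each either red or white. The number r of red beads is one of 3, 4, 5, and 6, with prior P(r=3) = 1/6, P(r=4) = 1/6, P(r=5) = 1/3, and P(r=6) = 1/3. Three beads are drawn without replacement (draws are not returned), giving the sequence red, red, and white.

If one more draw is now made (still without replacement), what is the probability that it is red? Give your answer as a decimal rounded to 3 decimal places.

0.720

For each hypothesis, P(data | H) works out to: P(data | r = 3) = (3/7)(2/6)(4/5) = 4/35; P(data | r = 4) = (4/7)(3/6)(3/5) = 6/35; P(data | r = 5) = (5/7)(4/6)(2/5) = 4/21; P(data | r = 6) = (6/7)(5/6)(1/5) = 1/7.
The prior-weighted likelihoods are 1/6 · 4/35 = 2/105, 1/6 · 6/35 = 1/35, 1/3 · 4/21 = 4/63, 1/3 · 1/7 = 1/21; with total 10/63.
Normalising, the posterior is P(r = 3 | data) = 3/25, P(r = 4 | data) = 9/50, P(r = 5 | data) = 2/5, P(r = 6 | data) = 3/10.
So P(red next | data) = Σ P(red next | H) P(H | data) = (1/4)(3/25) + (1/2)(9/50) + (3/4)(2/5) + (1)(3/10) = 18/25.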